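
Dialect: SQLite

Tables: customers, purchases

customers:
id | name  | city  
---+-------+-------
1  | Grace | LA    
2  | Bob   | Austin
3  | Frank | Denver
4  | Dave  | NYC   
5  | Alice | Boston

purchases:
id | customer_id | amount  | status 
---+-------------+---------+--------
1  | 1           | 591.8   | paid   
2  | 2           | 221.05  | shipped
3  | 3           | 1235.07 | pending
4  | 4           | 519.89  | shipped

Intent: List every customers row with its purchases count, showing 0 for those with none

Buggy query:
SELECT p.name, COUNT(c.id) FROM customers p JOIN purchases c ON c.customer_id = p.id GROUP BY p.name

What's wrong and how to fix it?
Bug: An inner join excludes parents with zero children

Fix: Use LEFT JOIN so parents without children still appear (COUNT(c.id) gives 0)

Corrected query:
SELECT p.name, COUNT(c.id) FROM customers p LEFT JOIN purchases c ON c.customer_id = p.id GROUP BY p.name

Result:
name  | COUNT(c.id)
------+------------
Alice | 0          
Bob   | 1          
Dave  | 1          
Frank | 1          
Grace | 1          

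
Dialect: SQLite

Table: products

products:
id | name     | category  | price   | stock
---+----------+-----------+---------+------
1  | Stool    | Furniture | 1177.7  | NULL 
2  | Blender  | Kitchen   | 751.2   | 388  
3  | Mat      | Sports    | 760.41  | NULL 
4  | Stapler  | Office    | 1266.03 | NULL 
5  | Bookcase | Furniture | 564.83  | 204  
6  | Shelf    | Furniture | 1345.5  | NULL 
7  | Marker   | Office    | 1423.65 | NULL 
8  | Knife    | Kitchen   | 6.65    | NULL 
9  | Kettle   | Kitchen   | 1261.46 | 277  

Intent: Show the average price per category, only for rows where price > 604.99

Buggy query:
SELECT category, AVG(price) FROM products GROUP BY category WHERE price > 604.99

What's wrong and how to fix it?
Bug: Row-level WHERE must come before GROUP BY in the clause order

Fix: Move the WHERE clause before GROUP BY

Corrected query:
SELECT category, AVG(price) FROM products WHERE price > 604.99 GROUP BY category

Result:
category  | AVG(price)
----------+-----------
Furniture | 1261.6    
Kitchen   | 1006.33   
Office    | 1344.84   
Sports    | 760.41    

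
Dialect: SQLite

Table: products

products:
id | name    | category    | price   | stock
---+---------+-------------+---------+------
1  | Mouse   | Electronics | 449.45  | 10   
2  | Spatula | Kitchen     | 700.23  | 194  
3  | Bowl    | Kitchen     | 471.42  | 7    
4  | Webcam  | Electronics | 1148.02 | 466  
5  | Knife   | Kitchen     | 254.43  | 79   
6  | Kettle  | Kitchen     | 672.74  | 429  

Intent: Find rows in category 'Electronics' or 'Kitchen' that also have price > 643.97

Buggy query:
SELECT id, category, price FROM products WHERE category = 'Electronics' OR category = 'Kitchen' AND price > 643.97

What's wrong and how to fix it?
Bug: Without parentheses, AND is evaluated before OR, so the price filter only applies to the 'Kitchen' branch

Fix: Add parentheses around the OR so the AND applies to both alternatives

Corrected query:
SELECT id, category, price FROM products WHERE (category = 'Electronics' OR category = 'Kitchen') AND price > 643.97

Result:
id | category    | price  
---+-------------+--------
2  | Kitchen     | 700.23 
4  | Electronics | 1148.02
6  | Kitchen     | 672.74 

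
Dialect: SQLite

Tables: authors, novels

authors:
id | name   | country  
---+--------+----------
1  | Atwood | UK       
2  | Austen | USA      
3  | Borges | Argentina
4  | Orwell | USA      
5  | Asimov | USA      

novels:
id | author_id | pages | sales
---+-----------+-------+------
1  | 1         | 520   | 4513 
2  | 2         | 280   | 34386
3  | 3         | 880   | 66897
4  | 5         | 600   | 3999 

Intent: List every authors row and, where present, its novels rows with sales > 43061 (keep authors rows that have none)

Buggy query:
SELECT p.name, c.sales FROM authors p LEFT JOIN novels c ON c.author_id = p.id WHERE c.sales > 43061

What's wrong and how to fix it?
Bug: A WHERE condition on the right-hand table after LEFT JOIN drops unmatched parents

Fix: Move the right-table condition into the ON clause so unmatched parents are kept

Corrected query:
SELECT p.name, c.sales FROM authors p LEFT JOIN novels c ON c.author_id = p.id AND c.sales > 43061

Result:
name   | sales
-------+------
Atwood | NULL 
Austen | NULL 
Borges | 66897
Orwell | NULL 
Asimov | NULL 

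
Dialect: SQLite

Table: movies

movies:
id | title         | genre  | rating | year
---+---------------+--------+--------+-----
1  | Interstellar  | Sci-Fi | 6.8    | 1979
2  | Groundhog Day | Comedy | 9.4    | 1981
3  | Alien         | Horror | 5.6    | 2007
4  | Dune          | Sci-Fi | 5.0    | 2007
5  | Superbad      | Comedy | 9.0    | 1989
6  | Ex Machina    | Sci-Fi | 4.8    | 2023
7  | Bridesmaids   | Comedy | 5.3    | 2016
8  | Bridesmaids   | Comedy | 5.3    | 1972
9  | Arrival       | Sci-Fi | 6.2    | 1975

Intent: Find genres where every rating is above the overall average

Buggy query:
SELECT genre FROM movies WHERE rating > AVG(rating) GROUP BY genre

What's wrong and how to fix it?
Bug: AVG() is an aggregate; it can't sit directly in WHERE

Fix: Use a subquery for AVG and a HAVING MIN(...) filter so the condition holds for every row in the group

Corrected query:
SELECT genre FROM movies GROUP BY genre HAVING MIN(rating) > (SELECT AVG(rating) FROM movies)

Result:
(no rows)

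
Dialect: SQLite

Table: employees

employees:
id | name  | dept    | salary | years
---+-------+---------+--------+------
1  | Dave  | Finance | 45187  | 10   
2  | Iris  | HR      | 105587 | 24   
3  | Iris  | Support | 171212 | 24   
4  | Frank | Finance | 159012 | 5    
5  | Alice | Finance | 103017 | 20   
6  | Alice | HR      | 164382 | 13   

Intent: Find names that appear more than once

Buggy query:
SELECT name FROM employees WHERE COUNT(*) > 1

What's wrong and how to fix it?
Bug: COUNT(*) is an aggregate and cannot be used in WHERE

Fix: Group first, then use HAVING for the count condition

Corrected query:
SELECT name FROM employees GROUP BY name HAVING COUNT(*) > 1

Result:
name 
-----
Alice
Iris 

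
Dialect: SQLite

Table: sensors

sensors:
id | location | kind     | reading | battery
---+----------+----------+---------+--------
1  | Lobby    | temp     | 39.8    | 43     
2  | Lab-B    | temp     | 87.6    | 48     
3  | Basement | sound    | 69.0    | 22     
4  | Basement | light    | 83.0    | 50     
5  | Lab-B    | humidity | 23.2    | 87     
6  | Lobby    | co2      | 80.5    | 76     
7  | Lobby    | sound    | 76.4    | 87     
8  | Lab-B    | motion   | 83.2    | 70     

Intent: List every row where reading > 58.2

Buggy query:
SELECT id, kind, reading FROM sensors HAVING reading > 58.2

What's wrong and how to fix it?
Bug: This is a non-aggregate query (no GROUP BY, no aggregates), so in SQLite the HAVING clause is invalid here; a row-level condition belongs in WHERE

Fix: Replace HAVING with WHERE since the condition applies to individual rows

Corrected query:
SELECT id, kind, reading FROM sensors WHERE reading > 58.2

Result:
id | kind   | reading
---+--------+--------
2  | temp   | 87.6   
3  | sound  | 69     
4  | light  | 83     
6  | co2    | 80.5   
7  | sound  | 76.4   
8  | motion | 83.2   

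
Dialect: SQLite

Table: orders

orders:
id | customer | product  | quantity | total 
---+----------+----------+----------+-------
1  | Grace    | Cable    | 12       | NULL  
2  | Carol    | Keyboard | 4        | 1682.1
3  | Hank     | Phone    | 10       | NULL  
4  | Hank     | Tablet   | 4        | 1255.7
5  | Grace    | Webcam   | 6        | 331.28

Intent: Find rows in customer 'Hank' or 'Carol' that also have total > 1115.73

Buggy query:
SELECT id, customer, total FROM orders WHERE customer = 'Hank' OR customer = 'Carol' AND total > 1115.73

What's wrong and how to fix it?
Bug: Without parentheses, AND is evaluated before OR, so the total filter only applies to the 'Carol' branch

Fix: Add parentheses around the OR so the AND applies to both alternatives

Corrected query:
SELECT id, customer, total FROM orders WHERE (customer = 'Hank' OR customer = 'Carol') AND total > 1115.73

Result:
id | customer | total 
---+----------+-------
2  | Carol    | 1682.1
4  | Hank     | 1255.7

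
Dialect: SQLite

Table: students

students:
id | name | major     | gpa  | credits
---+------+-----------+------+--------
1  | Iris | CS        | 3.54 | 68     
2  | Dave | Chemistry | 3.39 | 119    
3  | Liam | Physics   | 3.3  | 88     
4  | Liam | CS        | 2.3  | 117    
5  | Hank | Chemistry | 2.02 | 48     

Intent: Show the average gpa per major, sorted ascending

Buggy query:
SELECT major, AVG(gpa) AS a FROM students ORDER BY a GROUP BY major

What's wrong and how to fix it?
Bug: ORDER BY appears before GROUP BY; SQL clause order requires GROUP BY first

Fix: Move ORDER BY to the end, after GROUP BY

Corrected query:
SELECT major, AVG(gpa) AS a FROM students GROUP BY major ORDER BY a

Result:
major     | a    
----------+------
Chemistry | 2.705
CS        | 2.92 
Physics   | 3.3  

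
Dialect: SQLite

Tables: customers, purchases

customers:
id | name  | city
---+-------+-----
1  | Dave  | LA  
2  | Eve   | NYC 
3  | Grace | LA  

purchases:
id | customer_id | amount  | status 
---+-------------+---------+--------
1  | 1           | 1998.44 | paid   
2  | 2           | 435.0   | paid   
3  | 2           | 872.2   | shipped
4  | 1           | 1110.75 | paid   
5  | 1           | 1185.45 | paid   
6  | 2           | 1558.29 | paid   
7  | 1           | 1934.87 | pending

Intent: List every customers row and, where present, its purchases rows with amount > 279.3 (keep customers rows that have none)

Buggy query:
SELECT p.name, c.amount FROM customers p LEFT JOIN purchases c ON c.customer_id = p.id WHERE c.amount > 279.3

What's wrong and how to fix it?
Bug: A WHERE condition on the right-hand table after LEFT JOIN drops unmatched parents

Fix: Move the right-table condition into the ON clause so unmatched parents are kept

Corrected query:
SELECT p.name, c.amount FROM customers p LEFT JOIN purchases c ON c.customer_id = p.id AND c.amount > 279.3

Result:
name  | amount 
------+--------
Dave  | 1110.75
Dave  | 1185.45
Dave  | 1934.87
Dave  | 1998.44
Eve   | 435    
Eve   | 872.2  
Eve   | 1558.29
Grace | NULL   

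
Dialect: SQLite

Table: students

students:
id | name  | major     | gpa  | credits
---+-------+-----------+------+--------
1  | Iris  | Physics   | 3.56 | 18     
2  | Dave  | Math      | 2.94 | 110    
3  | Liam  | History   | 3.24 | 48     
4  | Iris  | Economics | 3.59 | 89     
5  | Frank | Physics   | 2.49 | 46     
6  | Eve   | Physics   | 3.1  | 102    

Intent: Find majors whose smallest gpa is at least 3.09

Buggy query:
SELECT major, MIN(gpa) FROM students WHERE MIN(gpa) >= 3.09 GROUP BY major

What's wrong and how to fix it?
Bug: MIN() in WHERE is a misuse of aggregate

Fix: Replace WHERE with HAVING after the GROUP BY

Corrected query:
SELECT major, MIN(gpa) FROM students GROUP BY major HAVING MIN(gpa) >= 3.09

Result:
major     | MIN(gpa)
----------+---------
Economics | 3.59    
History   | 3.24    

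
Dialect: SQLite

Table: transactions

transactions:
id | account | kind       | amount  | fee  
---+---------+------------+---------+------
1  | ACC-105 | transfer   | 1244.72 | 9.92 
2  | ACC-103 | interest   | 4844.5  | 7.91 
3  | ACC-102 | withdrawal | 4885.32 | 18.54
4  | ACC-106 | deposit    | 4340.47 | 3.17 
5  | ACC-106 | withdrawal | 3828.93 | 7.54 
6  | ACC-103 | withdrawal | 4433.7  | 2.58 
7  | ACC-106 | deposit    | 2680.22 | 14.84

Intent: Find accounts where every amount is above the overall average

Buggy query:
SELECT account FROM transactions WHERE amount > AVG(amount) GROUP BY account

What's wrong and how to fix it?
Bug: WHERE evaluates per row before aggregation, so AVG() is unavailable

Fix: Compute the overall average in a scalar subquery and compare each group's MIN against it in HAVING

Corrected query:
SELECT account FROM transactions GROUP BY account HAVING MIN(amount) > (SELECT AVG(amount) FROM transactions)

Result:
account
-------
ACC-102
ACC-103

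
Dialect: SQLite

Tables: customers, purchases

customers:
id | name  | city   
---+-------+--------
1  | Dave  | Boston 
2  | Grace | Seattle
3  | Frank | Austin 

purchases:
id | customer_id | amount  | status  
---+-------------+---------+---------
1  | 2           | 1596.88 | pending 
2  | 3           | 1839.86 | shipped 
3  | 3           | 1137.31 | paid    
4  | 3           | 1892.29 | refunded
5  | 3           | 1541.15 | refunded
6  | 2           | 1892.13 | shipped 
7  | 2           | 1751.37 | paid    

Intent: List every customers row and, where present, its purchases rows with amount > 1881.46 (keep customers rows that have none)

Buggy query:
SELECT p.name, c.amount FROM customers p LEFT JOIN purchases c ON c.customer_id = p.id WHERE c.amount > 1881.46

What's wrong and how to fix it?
Bug: A WHERE condition on the right-hand table after LEFT JOIN drops unmatched parents

Fix: Put 'c.amount > 1881.46' in the JOIN's ON clause instead of WHERE

Corrected query:
SELECT p.name, c.amount FROM customers p LEFT JOIN purchases c ON c.customer_id = p.id AND c.amount > 1881.46

Result:
name  | amount 
------+--------
Dave  | NULL   
Grace | 1892.13
Frank | 1892.29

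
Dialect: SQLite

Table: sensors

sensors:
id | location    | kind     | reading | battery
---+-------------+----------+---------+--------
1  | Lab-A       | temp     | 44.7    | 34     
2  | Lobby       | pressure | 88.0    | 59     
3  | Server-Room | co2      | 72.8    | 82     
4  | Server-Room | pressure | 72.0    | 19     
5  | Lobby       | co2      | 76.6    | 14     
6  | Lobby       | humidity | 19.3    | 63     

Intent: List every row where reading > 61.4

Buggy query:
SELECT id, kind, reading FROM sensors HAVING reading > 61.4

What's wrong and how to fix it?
Bug: This is a non-aggregate query (no GROUP BY, no aggregates), so in SQLite the HAVING clause is invalid here; a row-level condition belongs in WHERE

Fix: Replace HAVING with WHERE since the condition applies to individual rows

Corrected query:
SELECT id, kind, reading FROM sensors WHERE reading > 61.4

Result:
id | kind     | reading
---+----------+--------
2  | pressure | 88     
3  | co2      | 72.8   
4  | pressure | 72     
5  | co2      | 76.6   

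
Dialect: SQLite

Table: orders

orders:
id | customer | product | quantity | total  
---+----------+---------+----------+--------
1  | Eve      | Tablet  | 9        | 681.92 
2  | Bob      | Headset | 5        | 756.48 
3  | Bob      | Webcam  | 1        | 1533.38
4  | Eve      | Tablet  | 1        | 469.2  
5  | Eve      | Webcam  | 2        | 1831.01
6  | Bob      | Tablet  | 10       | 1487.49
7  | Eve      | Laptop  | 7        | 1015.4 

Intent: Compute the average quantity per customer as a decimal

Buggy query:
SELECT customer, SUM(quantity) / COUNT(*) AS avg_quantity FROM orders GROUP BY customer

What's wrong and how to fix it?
Bug: SUM(quantity) and COUNT(*) are both integers; the division truncates the fractional part

Fix: Multiply by 1.0 (or CAST to REAL) to force floating-point division

Corrected query:
SELECT customer, SUM(quantity) * 1.0 / COUNT(*) AS avg_quantity FROM orders GROUP BY customer

Result:
customer | avg_quantity
---------+-------------
Bob      | 5.333333    
Eve      | 4.75        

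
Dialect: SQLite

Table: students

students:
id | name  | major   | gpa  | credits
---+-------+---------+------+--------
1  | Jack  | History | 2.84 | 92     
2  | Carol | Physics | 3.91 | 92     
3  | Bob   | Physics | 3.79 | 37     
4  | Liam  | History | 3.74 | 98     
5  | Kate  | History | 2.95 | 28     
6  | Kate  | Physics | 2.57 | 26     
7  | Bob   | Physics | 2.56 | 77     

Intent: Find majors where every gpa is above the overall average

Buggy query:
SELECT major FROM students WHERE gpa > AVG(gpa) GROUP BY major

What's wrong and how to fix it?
Bug: AVG() is an aggregate; it can't sit directly in WHERE

Fix: Use a subquery for AVG and a HAVING MIN(...) filter so the condition holds for every row in the group

Corrected query:
SELECT major FROM students GROUP BY major HAVING MIN(gpa) > (SELECT AVG(gpa) FROM students)

Result:
(no rows)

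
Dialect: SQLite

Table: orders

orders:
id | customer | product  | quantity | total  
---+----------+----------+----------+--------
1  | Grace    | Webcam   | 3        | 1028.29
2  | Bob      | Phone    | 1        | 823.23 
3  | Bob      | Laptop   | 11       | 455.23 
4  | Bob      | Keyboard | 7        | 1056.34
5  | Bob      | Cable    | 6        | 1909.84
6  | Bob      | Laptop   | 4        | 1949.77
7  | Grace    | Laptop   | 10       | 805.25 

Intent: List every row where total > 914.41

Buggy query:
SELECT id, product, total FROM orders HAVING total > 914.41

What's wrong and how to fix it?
Bug: This is a non-aggregate query (no GROUP BY, no aggregates), so in SQLite the HAVING clause is invalid here; a row-level condition belongs in WHERE

Fix: Use WHERE for row-level filtering

Corrected query:
SELECT id, product, total FROM orders WHERE total > 914.41

Result:
id | product  | total  
---+----------+--------
1  | Webcam   | 1028.29
4  | Keyboard | 1056.34
5  | Cable    | 1909.84
6  | Laptop   | 1949.77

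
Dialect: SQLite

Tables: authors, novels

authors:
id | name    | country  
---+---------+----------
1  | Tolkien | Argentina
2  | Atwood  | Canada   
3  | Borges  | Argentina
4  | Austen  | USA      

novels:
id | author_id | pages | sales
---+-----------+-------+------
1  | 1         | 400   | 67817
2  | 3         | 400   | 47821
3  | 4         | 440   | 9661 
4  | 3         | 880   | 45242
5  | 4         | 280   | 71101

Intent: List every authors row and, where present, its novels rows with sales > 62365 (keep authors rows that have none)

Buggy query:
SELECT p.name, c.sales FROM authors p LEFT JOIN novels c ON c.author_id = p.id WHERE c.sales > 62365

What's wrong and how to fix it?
Bug: Filtering c.sales in WHERE discards the NULL rows produced by LEFT JOIN, turning it into an inner join

Fix: Put 'c.sales > 62365' in the JOIN's ON clause instead of WHERE

Corrected query:
SELECT p.name, c.sales FROM authors p LEFT JOIN novels c ON c.author_id = p.id AND c.sales > 62365

Result:
name    | sales
--------+------
Tolkien | 67817
Atwood  | NULL 
Borges  | NULL 
Austen  | 71101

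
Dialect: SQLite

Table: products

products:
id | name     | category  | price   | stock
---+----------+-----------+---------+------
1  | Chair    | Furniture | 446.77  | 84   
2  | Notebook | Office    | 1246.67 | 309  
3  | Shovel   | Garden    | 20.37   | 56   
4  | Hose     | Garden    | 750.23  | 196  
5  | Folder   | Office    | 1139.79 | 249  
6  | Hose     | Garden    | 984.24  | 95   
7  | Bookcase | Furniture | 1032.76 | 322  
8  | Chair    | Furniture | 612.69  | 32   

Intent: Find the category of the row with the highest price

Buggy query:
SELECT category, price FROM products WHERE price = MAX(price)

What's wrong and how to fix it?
Bug: MAX(price) is an aggregate and cannot be used directly in WHERE

Fix: Use a subquery: WHERE price = (SELECT MAX(price) FROM products)

Corrected query:
SELECT category, price FROM products WHERE price = (SELECT MAX(price) FROM products)

Result:
category | price  
---------+--------
Office   | 1246.67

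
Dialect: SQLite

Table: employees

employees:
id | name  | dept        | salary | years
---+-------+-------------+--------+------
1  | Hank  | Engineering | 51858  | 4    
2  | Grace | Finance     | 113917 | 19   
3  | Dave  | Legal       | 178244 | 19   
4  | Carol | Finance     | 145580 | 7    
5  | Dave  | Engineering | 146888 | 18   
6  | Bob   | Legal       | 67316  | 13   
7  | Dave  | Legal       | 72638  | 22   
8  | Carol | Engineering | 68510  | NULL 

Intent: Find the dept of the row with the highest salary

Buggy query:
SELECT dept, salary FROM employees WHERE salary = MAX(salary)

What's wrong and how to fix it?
Bug: WHERE is evaluated per row; an aggregate over the whole table isn't defined there

Fix: Wrap MAX in a scalar subquery so WHERE compares against a single value

Corrected query:
SELECT dept, salary FROM employees WHERE salary = (SELECT MAX(salary) FROM employees)

Result:
dept  | salary
------+-------
Legal | 178244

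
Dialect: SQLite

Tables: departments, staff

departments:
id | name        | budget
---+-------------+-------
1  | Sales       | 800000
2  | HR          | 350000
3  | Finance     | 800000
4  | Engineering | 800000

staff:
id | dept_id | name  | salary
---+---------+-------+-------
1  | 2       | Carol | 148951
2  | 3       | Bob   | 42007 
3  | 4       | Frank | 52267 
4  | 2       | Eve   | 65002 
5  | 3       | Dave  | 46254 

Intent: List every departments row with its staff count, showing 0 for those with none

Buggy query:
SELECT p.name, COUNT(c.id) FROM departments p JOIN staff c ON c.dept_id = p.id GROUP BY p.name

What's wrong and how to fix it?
Bug: INNER JOIN drops departments rows that have no matching staff rows

Fix: Switch to LEFT JOIN to retain unmatched parent rows

Corrected query:
SELECT p.name, COUNT(c.id) FROM departments p LEFT JOIN staff c ON c.dept_id = p.id GROUP BY p.name

Result:
name        | COUNT(c.id)
------------+------------
Engineering | 1          
Finance     | 2          
HR          | 2          
Sales       | 0          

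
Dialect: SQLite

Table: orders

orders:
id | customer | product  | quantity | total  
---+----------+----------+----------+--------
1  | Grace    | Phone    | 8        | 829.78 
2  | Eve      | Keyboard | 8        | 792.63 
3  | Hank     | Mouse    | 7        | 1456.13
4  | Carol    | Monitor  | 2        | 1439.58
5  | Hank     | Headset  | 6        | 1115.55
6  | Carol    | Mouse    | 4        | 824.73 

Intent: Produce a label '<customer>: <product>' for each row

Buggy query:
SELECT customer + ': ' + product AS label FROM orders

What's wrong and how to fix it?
Bug: '+' is numeric addition; on text columns SQLite converts them to 0 instead of concatenating

Fix: Replace + with || to concatenate text

Corrected query:
SELECT customer || ': ' || product AS label FROM orders

Result:
label         
--------------
Grace: Phone  
Eve: Keyboard 
Hank: Mouse   
Carol: Monitor
Hank: Headset 
Carol: Mouse  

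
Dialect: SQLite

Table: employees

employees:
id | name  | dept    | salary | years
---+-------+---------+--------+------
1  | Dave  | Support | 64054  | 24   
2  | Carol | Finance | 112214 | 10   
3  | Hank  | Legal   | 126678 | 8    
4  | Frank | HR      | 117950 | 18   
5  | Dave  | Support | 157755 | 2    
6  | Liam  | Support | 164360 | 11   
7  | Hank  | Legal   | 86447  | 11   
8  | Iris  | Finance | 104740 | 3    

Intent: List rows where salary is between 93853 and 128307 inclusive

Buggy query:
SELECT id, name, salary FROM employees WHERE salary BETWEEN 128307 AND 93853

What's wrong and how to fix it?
Bug: BETWEEN expects the lower bound first; with 128307 AND 93853 the range is empty

Fix: Swap the bounds so the smaller value comes first

Corrected query:
SELECT id, name, salary FROM employees WHERE salary BETWEEN 93853 AND 128307

Result:
id | name  | salary
---+-------+-------
2  | Carol | 112214
3  | Hank  | 126678
4  | Frank | 117950
8  | Iris  | 104740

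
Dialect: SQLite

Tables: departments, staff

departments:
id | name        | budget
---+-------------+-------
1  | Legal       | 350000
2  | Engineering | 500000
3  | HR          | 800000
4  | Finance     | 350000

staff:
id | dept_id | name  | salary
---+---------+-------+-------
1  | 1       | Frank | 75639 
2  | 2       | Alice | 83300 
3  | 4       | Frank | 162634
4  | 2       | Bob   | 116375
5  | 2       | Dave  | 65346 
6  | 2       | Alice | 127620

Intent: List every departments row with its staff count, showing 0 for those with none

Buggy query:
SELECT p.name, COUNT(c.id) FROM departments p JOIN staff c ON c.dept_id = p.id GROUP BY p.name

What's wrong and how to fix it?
Bug: An inner join excludes parents with zero children

Fix: Use LEFT JOIN so parents without children still appear (COUNT(c.id) gives 0)

Corrected query:
SELECT p.name, COUNT(c.id) FROM departments p LEFT JOIN staff c ON c.dept_id = p.id GROUP BY p.name

Result:
name        | COUNT(c.id)
------------+------------
Engineering | 4          
Finance     | 1          
HR          | 0          
Legal       | 1          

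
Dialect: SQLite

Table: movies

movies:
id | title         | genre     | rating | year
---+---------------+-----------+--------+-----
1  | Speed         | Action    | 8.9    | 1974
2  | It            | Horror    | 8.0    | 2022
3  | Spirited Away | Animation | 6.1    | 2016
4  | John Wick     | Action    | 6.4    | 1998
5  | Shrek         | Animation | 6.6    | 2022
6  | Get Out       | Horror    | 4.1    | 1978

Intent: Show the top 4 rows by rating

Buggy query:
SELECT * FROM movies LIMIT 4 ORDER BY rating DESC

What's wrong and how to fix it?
Bug: ORDER BY cannot follow LIMIT; LIMIT is the final clause

Fix: Swap the clauses: ORDER BY first, then LIMIT

Corrected query:
SELECT * FROM movies ORDER BY rating DESC LIMIT 4

Result:
id | title     | genre     | rating | year
---+-----------+-----------+--------+-----
1  | Speed     | Action    | 8.9    | 1974
2  | It        | Horror    | 8      | 2022
5  | Shrek     | Animation | 6.6    | 2022
4  | John Wick | Action    | 6.4    | 1998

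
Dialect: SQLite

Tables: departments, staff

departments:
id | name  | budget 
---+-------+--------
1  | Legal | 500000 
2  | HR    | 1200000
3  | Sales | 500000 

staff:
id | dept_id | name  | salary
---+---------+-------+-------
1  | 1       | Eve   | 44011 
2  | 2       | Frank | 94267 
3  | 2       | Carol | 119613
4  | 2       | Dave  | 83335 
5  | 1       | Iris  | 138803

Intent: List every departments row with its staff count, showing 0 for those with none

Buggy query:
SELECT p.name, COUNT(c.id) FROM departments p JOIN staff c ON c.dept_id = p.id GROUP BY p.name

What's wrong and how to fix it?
Bug: An inner join excludes parents with zero children

Fix: Switch to LEFT JOIN to retain unmatched parent rows

Corrected query:
SELECT p.name, COUNT(c.id) FROM departments p LEFT JOIN staff c ON c.dept_id = p.id GROUP BY p.name

Result:
name  | COUNT(c.id)
------+------------
HR    | 3          
Legal | 2          
Sales | 0          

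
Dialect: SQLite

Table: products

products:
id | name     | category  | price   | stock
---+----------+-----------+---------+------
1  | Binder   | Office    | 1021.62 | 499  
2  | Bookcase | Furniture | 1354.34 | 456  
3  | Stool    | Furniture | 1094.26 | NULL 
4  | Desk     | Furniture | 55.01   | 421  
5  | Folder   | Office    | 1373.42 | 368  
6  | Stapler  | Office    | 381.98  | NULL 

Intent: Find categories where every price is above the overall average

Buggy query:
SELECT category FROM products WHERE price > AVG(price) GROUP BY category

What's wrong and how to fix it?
Bug: AVG() is an aggregate; it can't sit directly in WHERE

Fix: Use a subquery for AVG and a HAVING MIN(...) filter so the condition holds for every row in the group

Corrected query:
SELECT category FROM products GROUP BY category HAVING MIN(price) > (SELECT AVG(price) FROM products)

Result:
(no rows)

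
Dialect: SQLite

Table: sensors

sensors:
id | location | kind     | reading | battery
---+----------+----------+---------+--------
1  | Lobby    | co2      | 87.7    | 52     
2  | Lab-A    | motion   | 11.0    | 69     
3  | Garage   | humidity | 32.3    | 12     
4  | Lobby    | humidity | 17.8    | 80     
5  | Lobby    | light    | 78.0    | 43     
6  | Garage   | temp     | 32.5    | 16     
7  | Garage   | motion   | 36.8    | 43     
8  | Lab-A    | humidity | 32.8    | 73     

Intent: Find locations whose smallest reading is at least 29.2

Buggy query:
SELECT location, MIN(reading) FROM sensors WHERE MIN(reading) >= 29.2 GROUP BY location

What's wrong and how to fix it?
Bug: Aggregates like MIN are computed per group after WHERE runs

Fix: Replace WHERE with HAVING after the GROUP BY

Corrected query:
SELECT location, MIN(reading) FROM sensors GROUP BY location HAVING MIN(reading) >= 29.2

Result:
location | MIN(reading)
---------+-------------
Garage   | 32.3        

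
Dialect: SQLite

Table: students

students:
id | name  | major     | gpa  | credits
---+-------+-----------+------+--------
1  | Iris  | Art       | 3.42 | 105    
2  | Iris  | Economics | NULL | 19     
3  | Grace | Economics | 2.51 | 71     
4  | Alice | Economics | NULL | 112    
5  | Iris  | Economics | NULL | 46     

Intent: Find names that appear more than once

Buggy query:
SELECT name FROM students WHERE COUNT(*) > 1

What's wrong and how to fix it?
Bug: WHERE can't reference COUNT(*); aggregates are computed after WHERE

Fix: GROUP BY name, then filter groups with HAVING COUNT(*) > 1

Corrected query:
SELECT name FROM students GROUP BY name HAVING COUNT(*) > 1

Result:
name
----
Iris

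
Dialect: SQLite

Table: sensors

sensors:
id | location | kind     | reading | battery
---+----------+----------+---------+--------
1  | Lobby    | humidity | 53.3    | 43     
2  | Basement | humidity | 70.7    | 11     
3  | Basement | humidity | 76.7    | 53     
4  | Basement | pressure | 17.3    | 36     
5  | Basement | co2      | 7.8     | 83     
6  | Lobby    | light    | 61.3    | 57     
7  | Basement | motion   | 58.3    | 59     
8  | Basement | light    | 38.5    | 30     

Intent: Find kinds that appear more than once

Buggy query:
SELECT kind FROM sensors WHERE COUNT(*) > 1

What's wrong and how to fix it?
Bug: COUNT(*) is an aggregate and cannot be used in WHERE

Fix: GROUP BY kind, then filter groups with HAVING COUNT(*) > 1

Corrected query:
SELECT kind FROM sensors GROUP BY kind HAVING COUNT(*) > 1

Result:
kind    
--------
humidity
light   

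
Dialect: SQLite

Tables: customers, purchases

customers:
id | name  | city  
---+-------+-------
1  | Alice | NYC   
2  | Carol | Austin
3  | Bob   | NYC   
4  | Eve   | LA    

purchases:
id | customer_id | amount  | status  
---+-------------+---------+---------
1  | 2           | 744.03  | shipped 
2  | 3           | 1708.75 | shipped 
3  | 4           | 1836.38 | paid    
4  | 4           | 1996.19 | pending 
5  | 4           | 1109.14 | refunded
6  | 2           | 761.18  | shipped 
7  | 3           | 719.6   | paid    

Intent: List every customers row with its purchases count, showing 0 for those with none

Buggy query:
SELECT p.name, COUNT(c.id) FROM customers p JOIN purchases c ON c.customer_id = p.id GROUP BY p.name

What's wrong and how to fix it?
Bug: INNER JOIN drops customers rows that have no matching purchases rows

Fix: Use LEFT JOIN so parents without children still appear (COUNT(c.id) gives 0)

Corrected query:
SELECT p.name, COUNT(c.id) FROM customers p LEFT JOIN purchases c ON c.customer_id = p.id GROUP BY p.name

Result:
name  | COUNT(c.id)
------+------------
Alice | 0          
Bob   | 2          
Carol | 2          
Eve   | 3          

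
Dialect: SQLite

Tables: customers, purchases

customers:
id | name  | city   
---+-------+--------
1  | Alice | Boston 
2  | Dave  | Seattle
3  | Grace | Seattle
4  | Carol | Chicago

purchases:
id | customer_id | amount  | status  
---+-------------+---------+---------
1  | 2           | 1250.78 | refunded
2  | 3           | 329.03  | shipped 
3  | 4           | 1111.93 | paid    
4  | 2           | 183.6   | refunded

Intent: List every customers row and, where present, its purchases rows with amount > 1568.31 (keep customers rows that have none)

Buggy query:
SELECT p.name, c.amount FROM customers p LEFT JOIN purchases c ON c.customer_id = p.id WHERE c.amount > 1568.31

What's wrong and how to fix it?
Bug: A WHERE condition on the right-hand table after LEFT JOIN drops unmatched parents

Fix: Move the right-table condition into the ON clause so unmatched parents are kept

Corrected query:
SELECT p.name, c.amount FROM customers p LEFT JOIN purchases c ON c.customer_id = p.id AND c.amount > 1568.31

Result:
name  | amount
------+-------
Alice | NULL  
Dave  | NULL  
Grace | NULL  
Carol | NULL  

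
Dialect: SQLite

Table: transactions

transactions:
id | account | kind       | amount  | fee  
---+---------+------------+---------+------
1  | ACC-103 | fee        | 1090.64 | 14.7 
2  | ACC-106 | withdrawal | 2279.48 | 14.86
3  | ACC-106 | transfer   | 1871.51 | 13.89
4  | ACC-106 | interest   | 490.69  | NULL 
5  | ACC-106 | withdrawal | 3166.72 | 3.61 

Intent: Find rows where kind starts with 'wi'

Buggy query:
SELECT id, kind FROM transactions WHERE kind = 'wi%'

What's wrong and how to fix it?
Bug: '=' compares the literal string including the % character; pattern matching needs LIKE

Fix: Replace '=' with LIKE so 'wi%' is treated as a pattern

Corrected query:
SELECT id, kind FROM transactions WHERE kind LIKE 'wi%'

Result:
id | kind      
---+-----------
2  | withdrawal
5  | withdrawal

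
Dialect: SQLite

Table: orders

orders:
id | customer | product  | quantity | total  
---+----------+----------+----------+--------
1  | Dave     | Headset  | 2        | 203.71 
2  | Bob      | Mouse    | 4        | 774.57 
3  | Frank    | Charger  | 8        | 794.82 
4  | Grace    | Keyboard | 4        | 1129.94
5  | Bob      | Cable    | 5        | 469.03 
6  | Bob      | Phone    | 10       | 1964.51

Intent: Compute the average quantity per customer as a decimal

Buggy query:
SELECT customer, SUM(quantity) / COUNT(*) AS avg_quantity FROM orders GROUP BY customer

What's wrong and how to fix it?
Bug: SUM(quantity) and COUNT(*) are both integers; the division truncates the fractional part

Fix: Cast one side to REAL so the division keeps the fractional part

Corrected query:
SELECT customer, SUM(quantity) * 1.0 / COUNT(*) AS avg_quantity FROM orders GROUP BY customer

Result:
customer | avg_quantity
---------+-------------
Bob      | 6.333333    
Dave     | 2           
Frank    | 8           
Grace    | 4           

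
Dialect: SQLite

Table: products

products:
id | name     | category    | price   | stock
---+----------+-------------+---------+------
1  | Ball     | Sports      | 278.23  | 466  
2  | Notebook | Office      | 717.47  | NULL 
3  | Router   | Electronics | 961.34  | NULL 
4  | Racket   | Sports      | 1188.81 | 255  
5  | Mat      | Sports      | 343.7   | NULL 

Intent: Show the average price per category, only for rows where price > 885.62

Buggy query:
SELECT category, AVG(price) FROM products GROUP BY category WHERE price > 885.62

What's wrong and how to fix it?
Bug: Row-level WHERE must come before GROUP BY in the clause order

Fix: Move the WHERE clause before GROUP BY

Corrected query:
SELECT category, AVG(price) FROM products WHERE price > 885.62 GROUP BY category

Result:
category    | AVG(price)
------------+-----------
Electronics | 961.34    
Sports      | 1188.81   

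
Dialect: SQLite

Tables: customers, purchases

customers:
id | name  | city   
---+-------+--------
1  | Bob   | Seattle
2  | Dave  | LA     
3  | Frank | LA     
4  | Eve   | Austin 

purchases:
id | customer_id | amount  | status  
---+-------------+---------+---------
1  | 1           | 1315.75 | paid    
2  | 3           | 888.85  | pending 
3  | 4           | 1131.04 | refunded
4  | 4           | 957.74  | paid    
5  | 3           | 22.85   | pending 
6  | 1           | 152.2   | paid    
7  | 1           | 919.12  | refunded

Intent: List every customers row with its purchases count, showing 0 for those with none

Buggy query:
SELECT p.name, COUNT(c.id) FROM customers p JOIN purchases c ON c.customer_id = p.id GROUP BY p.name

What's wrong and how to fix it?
Bug: An inner join excludes parents with zero children

Fix: Use LEFT JOIN so parents without children still appear (COUNT(c.id) gives 0)

Corrected query:
SELECT p.name, COUNT(c.id) FROM customers p LEFT JOIN purchases c ON c.customer_id = p.id GROUP BY p.name

Result:
name  | COUNT(c.id)
------+------------
Bob   | 3          
Dave  | 0          
Eve   | 2          
Frank | 2          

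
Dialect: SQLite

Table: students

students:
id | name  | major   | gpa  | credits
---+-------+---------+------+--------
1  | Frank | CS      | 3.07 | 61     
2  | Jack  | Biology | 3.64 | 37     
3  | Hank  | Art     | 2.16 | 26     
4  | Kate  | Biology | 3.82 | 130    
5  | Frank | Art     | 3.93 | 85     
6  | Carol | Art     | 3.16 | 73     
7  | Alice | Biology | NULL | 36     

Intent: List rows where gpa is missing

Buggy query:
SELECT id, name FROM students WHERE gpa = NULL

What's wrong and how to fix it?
Bug: Comparing to NULL with '=' never matches; NULL = NULL is unknown, not true

Fix: Replace '= NULL' with 'IS NULL'

Corrected query:
SELECT id, name FROM students WHERE gpa IS NULL

Result:
id | name 
---+------
7  | Alice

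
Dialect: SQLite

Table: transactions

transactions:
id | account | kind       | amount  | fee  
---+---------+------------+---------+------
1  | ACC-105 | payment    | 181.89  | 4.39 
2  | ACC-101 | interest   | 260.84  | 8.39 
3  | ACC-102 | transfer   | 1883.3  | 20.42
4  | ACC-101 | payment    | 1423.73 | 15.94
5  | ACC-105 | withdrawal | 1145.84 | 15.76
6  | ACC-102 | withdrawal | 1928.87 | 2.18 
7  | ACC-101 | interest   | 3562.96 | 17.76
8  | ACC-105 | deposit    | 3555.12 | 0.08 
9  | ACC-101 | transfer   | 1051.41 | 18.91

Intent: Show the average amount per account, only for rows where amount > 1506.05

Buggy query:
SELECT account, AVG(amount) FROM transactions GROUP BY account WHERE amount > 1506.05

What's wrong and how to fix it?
Bug: WHERE cannot follow GROUP BY

Fix: Place WHERE between FROM and GROUP BY

Corrected query:
SELECT account, AVG(amount) FROM transactions WHERE amount > 1506.05 GROUP BY account

Result:
account | AVG(amount)
--------+------------
ACC-101 | 3562.96    
ACC-102 | 1906.085   
ACC-105 | 3555.12    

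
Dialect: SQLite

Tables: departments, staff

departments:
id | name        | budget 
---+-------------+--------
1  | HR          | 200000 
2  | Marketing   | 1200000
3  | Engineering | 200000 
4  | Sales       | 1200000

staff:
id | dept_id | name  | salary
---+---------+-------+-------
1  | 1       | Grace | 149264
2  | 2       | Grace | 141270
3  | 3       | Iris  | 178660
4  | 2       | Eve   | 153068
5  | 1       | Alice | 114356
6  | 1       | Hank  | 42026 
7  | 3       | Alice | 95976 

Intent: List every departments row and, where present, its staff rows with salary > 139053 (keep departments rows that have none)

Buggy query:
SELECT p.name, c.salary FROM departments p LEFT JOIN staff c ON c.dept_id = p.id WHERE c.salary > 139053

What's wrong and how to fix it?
Bug: Filtering c.salary in WHERE discards the NULL rows produced by LEFT JOIN, turning it into an inner join

Fix: Put 'c.salary > 139053' in the JOIN's ON clause instead of WHERE

Corrected query:
SELECT p.name, c.salary FROM departments p LEFT JOIN staff c ON c.dept_id = p.id AND c.salary > 139053

Result:
name        | salary
------------+-------
HR          | 149264
Marketing   | 141270
Marketing   | 153068
Engineering | 178660
Sales       | NULL  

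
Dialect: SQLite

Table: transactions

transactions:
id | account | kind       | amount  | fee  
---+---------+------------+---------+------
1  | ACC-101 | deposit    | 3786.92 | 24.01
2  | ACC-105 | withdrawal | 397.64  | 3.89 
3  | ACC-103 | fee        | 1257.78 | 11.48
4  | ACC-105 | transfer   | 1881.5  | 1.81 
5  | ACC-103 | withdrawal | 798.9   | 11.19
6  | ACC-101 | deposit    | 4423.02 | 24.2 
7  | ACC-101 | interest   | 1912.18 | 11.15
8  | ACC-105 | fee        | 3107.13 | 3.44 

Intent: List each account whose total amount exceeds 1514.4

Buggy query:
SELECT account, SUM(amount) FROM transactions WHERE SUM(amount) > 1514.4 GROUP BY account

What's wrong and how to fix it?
Bug: WHERE runs before GROUP BY, so aggregates aren't available there

Fix: Move the aggregate condition to a HAVING clause

Corrected query:
SELECT account, SUM(amount) FROM transactions GROUP BY account HAVING SUM(amount) > 1514.4

Result:
account | SUM(amount)
--------+------------
ACC-101 | 10122.12   
ACC-103 | 2056.68    
ACC-105 | 5386.27    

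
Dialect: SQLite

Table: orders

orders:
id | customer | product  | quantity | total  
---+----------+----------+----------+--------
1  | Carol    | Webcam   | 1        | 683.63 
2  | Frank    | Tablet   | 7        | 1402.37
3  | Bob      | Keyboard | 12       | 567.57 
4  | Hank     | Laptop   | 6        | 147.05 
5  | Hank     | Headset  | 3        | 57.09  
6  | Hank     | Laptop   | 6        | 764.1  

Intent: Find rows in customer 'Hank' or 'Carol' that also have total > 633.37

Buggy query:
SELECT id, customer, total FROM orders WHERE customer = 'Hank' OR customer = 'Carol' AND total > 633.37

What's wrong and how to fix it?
Bug: Without parentheses, AND is evaluated before OR, so the total filter only applies to the 'Carol' branch

Fix: Add parentheses around the OR so the AND applies to both alternatives

Corrected query:
SELECT id, customer, total FROM orders WHERE (customer = 'Hank' OR customer = 'Carol') AND total > 633.37

Result:
id | customer | total 
---+----------+-------
1  | Carol    | 683.63
6  | Hank     | 764.1 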